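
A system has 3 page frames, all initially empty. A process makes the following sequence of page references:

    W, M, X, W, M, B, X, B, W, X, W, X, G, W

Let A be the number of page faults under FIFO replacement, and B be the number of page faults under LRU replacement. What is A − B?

Under FIFO: F F F . . F . . F . . . F . → 6 faults.
Under LRU: F F F . . F F . F . . . F . → 7 faults.
A − B = 6 − 7 = -1.

-1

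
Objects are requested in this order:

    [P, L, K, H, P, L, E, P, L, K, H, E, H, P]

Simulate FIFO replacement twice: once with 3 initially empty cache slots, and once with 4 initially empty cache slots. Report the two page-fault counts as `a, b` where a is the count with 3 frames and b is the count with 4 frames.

3 frames: F F F F F F F . . F F . . F → 10 faults.
4 frames: F F F F . . F F F F F F . F → 11 faults.
11 > 10: adding a frame increased faults — Belady's anomaly.

10, 11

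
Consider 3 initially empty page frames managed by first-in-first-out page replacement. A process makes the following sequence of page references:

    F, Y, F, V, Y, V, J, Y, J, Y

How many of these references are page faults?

4

F -> miss, frames (F)
Y -> miss, frames (F Y)
F -> hit
V -> miss, frames (F Y V)
Y -> hit
V -> hit
J -> miss, evict F, frames (Y V J)
Y -> hit
J -> hit
Y -> hit
Page faults: 4.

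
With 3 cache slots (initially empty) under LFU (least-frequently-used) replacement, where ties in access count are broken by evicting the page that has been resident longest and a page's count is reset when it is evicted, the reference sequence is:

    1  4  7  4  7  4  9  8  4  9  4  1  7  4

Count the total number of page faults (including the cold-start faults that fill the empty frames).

7

1 → miss, frames {1}
4 → miss, frames {1,4}
7 → miss, frames {1,4,7}
4 → hit
7 → hit
4 → hit
9 → miss, evict 1, frames {4,7,9}
8 → miss, evict 9, frames {4,7,8}
4 → hit
9 → miss, evict 8, frames {4,7,9}
4 → hit
1 → miss, evict 9, frames {4,7,1}
7 → hit
4 → hit
Page faults: 7.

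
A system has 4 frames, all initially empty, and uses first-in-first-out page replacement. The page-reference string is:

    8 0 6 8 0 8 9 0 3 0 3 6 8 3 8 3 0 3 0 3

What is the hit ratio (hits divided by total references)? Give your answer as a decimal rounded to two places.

0.65

8 -> miss, frames {8}
0 -> miss, frames {8,0}
6 -> miss, frames {8,0,6}
8 -> hit
0 -> hit
8 -> hit
9 -> miss, frames {8,0,6,9}
0 -> hit
3 -> miss, evict 8, frames {0,6,9,3}
0 -> hit
3 -> hit
6 -> hit
8 -> miss, evict 0, frames {6,9,3,8}
3 -> hit
8 -> hit
3 -> hit
0 -> miss, evict 6, frames {9,3,8,0}
3 -> hit
0 -> hit
3 -> hit
Hits: 13 of 20 references → 13/20 = 0.6500.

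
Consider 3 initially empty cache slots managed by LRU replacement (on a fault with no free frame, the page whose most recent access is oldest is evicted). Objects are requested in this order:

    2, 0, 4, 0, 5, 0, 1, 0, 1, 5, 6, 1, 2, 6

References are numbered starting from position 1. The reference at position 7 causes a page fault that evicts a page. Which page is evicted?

pos 1: 2 -> miss, frames (2)
pos 2: 0 -> miss, frames (2 0)
pos 3: 4 -> miss, frames (2 0 4)
pos 4: 0 -> hit
pos 5: 5 -> miss, evict 2, frames (4 0 5)
pos 6: 0 -> hit
pos 7: 1 -> miss, evict 4, frames (5 0 1)
At position 7, page 4 is evicted.

4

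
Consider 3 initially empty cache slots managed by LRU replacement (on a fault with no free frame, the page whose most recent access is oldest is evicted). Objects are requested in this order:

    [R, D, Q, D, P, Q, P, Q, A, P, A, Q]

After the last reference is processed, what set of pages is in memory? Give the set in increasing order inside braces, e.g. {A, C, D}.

{A, P, Q}

R: miss, frames (R)
D: miss, frames (R D)
Q: miss, frames (R D Q)
D: hit
P: miss, evict R, frames (Q D P)
Q: hit
P: hit
Q: hit
A: miss, evict D, frames (P Q A)
P: hit
A: hit
Q: hit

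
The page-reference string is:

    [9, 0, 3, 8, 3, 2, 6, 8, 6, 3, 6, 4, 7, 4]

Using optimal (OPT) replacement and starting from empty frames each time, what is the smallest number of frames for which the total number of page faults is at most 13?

2

f=1: 14 faults
f=2: 9 faults
f=3: 8 faults
f=4: 8 faults
f=5: 8 faults
f=6: 8 faults
f=7: 8 faults
f=8: 8 faults
Smallest f with faults ≤ 13 is 2.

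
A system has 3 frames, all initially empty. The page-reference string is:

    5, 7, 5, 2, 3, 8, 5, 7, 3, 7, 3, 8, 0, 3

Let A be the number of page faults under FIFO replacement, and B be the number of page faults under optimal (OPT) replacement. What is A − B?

Under FIFO: F F . F F F F F F . . F F . → 10 faults.
Under OPT: F F . F F F . . F . . . F . → 7 faults.
A − B = 10 − 7 = 3.

3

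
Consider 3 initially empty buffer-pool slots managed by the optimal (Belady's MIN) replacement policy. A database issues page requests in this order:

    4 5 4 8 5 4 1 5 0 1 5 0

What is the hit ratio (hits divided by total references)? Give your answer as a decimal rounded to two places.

0.58

4 -> fault, frames (4)
5 -> fault, frames (4 5)
4 -> hit
8 -> fault, frames (4 5 8)
5 -> hit
4 -> hit
1 -> fault, evict 8, frames (4 5 1)
5 -> hit
0 -> fault, evict 4, frames (5 1 0)
1 -> hit
5 -> hit
0 -> hit
Hits: 7 of 12 references → 7/12 = 0.5833.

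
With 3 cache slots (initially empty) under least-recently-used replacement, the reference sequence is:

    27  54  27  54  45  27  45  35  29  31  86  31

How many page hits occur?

5

27: fault, frames {27}
54: fault, frames {27,54}
27: hit
54: hit
45: fault, frames {27,54,45}
27: hit
45: hit
35: fault, evict 54, frames {27,45,35}
29: fault, evict 27, frames {45,35,29}
31: fault, evict 45, frames {35,29,31}
86: fault, evict 35, frames {29,31,86}
31: hit
Hits: 5.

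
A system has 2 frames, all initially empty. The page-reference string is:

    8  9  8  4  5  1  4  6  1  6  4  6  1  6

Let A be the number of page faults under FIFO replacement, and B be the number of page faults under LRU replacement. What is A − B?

1

Under FIFO: F F . F F F F F F . F F F . → 11 faults.
Under LRU: F F . F F F F F F . F . F . → 10 faults.
A − B = 11 − 10 = 1.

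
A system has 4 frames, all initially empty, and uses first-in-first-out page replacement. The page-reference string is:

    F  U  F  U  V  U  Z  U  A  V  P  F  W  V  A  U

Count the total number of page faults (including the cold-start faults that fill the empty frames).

F → miss, frames [F]
U → miss, frames [F, U]
F → hit
U → hit
V → miss, frames [F, U, V]
U → hit
Z → miss, frames [F, U, V, Z]
U → hit
A → miss, evict F, frames [U, V, Z, A]
V → hit
P → miss, evict U, frames [V, Z, A, P]
F → miss, evict V, frames [Z, A, P, F]
W → miss, evict Z, frames [A, P, F, W]
V → miss, evict A, frames [P, F, W, V]
A → miss, evict P, frames [F, W, V, A]
U → miss, evict F, frames [W, V, A, U]
Page faults: 11.

11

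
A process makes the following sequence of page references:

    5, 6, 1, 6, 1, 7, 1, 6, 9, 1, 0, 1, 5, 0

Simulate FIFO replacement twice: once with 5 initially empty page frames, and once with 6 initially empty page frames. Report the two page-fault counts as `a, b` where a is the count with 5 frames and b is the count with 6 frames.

7, 6

5 frames: F F F . . F . . F . F . F . → 7 faults.
6 frames: F F F . . F . . F . F . . . → 6 faults.
6 < 7: adding a frame reduced faults, as is typical.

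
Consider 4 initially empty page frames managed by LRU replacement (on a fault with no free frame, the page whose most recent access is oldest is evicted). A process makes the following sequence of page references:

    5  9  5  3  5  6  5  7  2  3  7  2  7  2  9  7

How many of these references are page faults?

5 -> fault, frames {5}
9 -> fault, frames {5,9}
5 -> hit
3 -> fault, frames {9,5,3}
5 -> hit
6 -> fault, frames {9,3,5,6}
5 -> hit
7 -> fault, evict 9, frames {3,6,5,7}
2 -> fault, evict 3, frames {6,5,7,2}
3 -> fault, evict 6, frames {5,7,2,3}
7 -> hit
2 -> hit
7 -> hit
2 -> hit
9 -> fault, evict 5, frames {3,7,2,9}
7 -> hit
Page faults: 8.

8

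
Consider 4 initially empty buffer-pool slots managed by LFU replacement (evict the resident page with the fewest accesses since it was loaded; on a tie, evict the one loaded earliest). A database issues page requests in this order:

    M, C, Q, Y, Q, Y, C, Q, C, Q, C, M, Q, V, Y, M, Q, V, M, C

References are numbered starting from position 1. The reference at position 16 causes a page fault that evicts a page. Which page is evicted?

pos 1: M: fault, frames [M]
pos 2: C: fault, frames [M, C]
pos 3: Q: fault, frames [M, C, Q]
pos 4: Y: fault, frames [M, C, Q, Y]
pos 5: Q: hit
pos 6: Y: hit
pos 7: C: hit
pos 8: Q: hit
pos 9: C: hit
pos 10: Q: hit
pos 11: C: hit
pos 12: M: hit
pos 13: Q: hit
pos 14: V: fault, evict M, frames [C, Q, Y, V]
pos 15: Y: hit
pos 16: M: fault, evict V, frames [C, Q, Y, M]
At position 16, page V is evicted.

V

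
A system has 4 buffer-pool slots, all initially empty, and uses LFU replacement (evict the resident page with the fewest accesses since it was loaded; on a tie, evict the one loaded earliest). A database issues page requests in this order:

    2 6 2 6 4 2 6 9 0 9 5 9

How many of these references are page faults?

6

2 -> fault, frames (2)
6 -> fault, frames (2 6)
2 -> hit
6 -> hit
4 -> fault, frames (2 6 4)
2 -> hit
6 -> hit
9 -> fault, frames (2 6 4 9)
0 -> fault, evict 4, frames (2 6 9 0)
9 -> hit
5 -> fault, evict 0, frames (2 6 9 5)
9 -> hit
Page faults: 6.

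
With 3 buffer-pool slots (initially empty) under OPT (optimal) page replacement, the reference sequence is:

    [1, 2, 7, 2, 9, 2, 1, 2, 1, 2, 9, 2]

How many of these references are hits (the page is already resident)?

8

1: fault, frames {1}
2: fault, frames {1,2}
7: fault, frames {1,2,7}
2: hit
9: fault, evict 7, frames {1,2,9}
2: hit
1: hit
2: hit
1: hit
2: hit
9: hit
2: hit
Hits: 8.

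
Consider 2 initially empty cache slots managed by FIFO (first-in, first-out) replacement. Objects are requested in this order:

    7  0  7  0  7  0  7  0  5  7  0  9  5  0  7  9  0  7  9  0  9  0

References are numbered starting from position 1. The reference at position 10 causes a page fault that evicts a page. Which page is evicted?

pos 1: 7: miss, frames {7}
pos 2: 0: miss, frames {7,0}
pos 3: 7: hit
pos 4: 0: hit
pos 5: 7: hit
pos 6: 0: hit
pos 7: 7: hit
pos 8: 0: hit
pos 9: 5: miss, evict 7, frames {0,5}
pos 10: 7: miss, evict 0, frames {5,7}
At position 10, page 0 is evicted.

0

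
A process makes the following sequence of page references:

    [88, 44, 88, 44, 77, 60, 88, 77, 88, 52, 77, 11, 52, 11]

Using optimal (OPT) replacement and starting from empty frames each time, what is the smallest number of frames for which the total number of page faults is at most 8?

2

f=1: 14 faults
f=2: 7 faults
f=3: 6 faults
f=4: 6 faults
f=5: 6 faults
f=6: 6 faults
Smallest f with faults ≤ 8 is 2.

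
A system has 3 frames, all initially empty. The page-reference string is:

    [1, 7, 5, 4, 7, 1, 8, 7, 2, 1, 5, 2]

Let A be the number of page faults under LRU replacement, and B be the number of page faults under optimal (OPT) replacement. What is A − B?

2

Under LRU: F F F F . F F . F F F . → 9 faults.
Under OPT: F F F F . . F . F . F . → 7 faults.
A − B = 9 − 7 = 2.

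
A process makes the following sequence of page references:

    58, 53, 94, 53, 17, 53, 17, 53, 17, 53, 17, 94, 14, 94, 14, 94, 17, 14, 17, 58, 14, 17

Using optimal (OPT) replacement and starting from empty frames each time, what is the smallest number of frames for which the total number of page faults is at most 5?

4

f=1: 22 faults
f=2: 9 faults
f=3: 6 faults
f=4: 5 faults
f=5: 5 faults
Smallest f with faults ≤ 5 is 4.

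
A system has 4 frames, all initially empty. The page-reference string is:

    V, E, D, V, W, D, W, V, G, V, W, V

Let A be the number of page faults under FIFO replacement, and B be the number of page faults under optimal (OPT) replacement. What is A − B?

1

Under FIFO: F F F . F . . . F F . . → 6 faults.
Under OPT: F F F . F . . . F . . . → 5 faults.
A − B = 6 − 5 = 1.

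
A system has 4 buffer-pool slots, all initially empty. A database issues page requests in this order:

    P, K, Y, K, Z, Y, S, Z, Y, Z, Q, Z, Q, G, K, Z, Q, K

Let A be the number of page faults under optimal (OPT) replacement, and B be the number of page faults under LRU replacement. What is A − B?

-1

Under OPT: F F F . F . F . . . F . . F . . . . → 7 faults.
Under LRU: F F F . F . F . . . F . . F F . . . → 8 faults.
A − B = 7 − 8 = -1.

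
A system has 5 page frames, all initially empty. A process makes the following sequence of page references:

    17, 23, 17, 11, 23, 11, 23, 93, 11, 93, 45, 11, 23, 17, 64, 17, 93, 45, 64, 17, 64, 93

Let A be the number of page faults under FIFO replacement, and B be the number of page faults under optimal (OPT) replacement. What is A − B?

Under FIFO: F F . F . . . F . . F . . . F F . . . . . . → 7 faults.
Under OPT: F F . F . . . F . . F . . . F . . . . . . . → 6 faults.
A − B = 7 − 6 = 1.

1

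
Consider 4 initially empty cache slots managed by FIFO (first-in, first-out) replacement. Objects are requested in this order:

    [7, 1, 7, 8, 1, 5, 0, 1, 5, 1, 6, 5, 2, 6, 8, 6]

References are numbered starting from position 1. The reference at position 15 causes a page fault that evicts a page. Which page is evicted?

pos 1: 7 → fault, frames {7}
pos 2: 1 → fault, frames {7,1}
pos 3: 7 → hit
pos 4: 8 → fault, frames {7,1,8}
pos 5: 1 → hit
pos 6: 5 → fault, frames {7,1,8,5}
pos 7: 0 → fault, evict 7, frames {1,8,5,0}
pos 8: 1 → hit
pos 9: 5 → hit
pos 10: 1 → hit
pos 11: 6 → fault, evict 1, frames {8,5,0,6}
pos 12: 5 → hit
pos 13: 2 → fault, evict 8, frames {5,0,6,2}
pos 14: 6 → hit
pos 15: 8 → fault, evict 5, frames {0,6,2,8}
At position 15, page 5 is evicted.

5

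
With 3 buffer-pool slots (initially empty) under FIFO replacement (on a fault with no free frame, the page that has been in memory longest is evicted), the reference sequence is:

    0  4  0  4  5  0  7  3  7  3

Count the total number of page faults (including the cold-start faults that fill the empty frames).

5

0 -> miss, frames [0]
4 -> miss, frames [0, 4]
0 -> hit
4 -> hit
5 -> miss, frames [0, 4, 5]
0 -> hit
7 -> miss, evict 0, frames [4, 5, 7]
3 -> miss, evict 4, frames [5, 7, 3]
7 -> hit
3 -> hit
Page faults: 5.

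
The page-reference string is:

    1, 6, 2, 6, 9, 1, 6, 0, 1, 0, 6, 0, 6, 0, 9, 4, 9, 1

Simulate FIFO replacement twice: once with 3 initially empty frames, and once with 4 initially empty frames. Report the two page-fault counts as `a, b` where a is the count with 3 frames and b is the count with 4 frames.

3 frames: F F F . F F F F . . . . . . F F . F → 10 faults.
4 frames: F F F . F . . F F . F . . . . F F . → 9 faults.
9 < 10: adding a frame reduced faults, as is typical.

10, 9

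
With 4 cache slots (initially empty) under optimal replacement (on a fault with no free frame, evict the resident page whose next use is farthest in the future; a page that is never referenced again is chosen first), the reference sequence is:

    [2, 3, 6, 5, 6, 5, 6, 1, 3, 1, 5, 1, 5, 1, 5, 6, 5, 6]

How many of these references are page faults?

5

2 → fault, frames {2}
3 → fault, frames {2,3}
6 → fault, frames {2,3,6}
5 → fault, frames {2,3,6,5}
6 → hit
5 → hit
6 → hit
1 → fault, evict 2, frames {3,6,5,1}
3 → hit
1 → hit
5 → hit
1 → hit
5 → hit
1 → hit
5 → hit
6 → hit
5 → hit
6 → hit
Page faults: 5.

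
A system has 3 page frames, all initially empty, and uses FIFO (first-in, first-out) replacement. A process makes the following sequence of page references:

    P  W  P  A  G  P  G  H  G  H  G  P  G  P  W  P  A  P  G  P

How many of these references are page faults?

10

P: miss, frames [P]
W: miss, frames [P, W]
P: hit
A: miss, frames [P, W, A]
G: miss, evict P, frames [W, A, G]
P: miss, evict W, frames [A, G, P]
G: hit
H: miss, evict A, frames [G, P, H]
G: hit
H: hit
G: hit
P: hit
G: hit
P: hit
W: miss, evict G, frames [P, H, W]
P: hit
A: miss, evict P, frames [H, W, A]
P: miss, evict H, frames [W, A, P]
G: miss, evict W, frames [A, P, G]
P: hit
Page faults: 10.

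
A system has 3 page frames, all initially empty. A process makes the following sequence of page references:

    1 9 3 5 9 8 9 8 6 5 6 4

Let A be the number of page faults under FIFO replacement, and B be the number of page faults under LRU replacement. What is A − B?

1

Under FIFO: F F F F . F F . F F . F → 9 faults.
Under LRU: F F F F . F . . F F . F → 8 faults.
A − B = 9 − 8 = 1.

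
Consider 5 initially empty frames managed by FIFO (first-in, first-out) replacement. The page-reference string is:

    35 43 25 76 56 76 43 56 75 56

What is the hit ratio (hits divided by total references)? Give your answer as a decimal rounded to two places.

0.40

35 → fault, frames {35}
43 → fault, frames {35,43}
25 → fault, frames {35,43,25}
76 → fault, frames {35,43,25,76}
56 → fault, frames {35,43,25,76,56}
76 → hit
43 → hit
56 → hit
75 → fault, evict 35, frames {43,25,76,56,75}
56 → hit
Hits: 4 of 10 references → 4/10 = 0.4000.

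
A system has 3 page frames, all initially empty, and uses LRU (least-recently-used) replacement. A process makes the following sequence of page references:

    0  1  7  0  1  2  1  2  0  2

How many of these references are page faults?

0 -> fault, frames (0)
1 -> fault, frames (0 1)
7 -> fault, frames (0 1 7)
0 -> hit
1 -> hit
2 -> fault, evict 7, frames (0 1 2)
1 -> hit
2 -> hit
0 -> hit
2 -> hit
Page faults: 4.

4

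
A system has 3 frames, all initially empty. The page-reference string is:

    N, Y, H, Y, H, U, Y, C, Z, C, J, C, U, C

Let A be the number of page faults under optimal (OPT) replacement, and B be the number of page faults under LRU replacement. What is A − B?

Under OPT: F F F . . F . F F . F . . . → 7 faults.
Under LRU: F F F . . F . F F . F . F . → 8 faults.
A − B = 7 − 8 = -1.

-1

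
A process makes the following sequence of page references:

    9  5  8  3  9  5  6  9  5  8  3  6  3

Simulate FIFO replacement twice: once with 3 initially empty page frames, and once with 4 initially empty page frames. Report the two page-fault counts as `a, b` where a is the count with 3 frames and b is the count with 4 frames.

3 frames: F F F F F F F . . F F . . → 9 faults.
4 frames: F F F F . . F F F F F F . → 10 faults.
10 > 9: adding a frame increased faults — Belady's anomaly.

9, 10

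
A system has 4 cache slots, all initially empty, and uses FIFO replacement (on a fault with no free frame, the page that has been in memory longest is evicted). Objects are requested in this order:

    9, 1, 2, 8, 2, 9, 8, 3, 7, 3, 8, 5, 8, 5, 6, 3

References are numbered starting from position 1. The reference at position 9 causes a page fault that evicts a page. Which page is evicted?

1

pos 1: 9: fault, frames {9}
pos 2: 1: fault, frames {9,1}
pos 3: 2: fault, frames {9,1,2}
pos 4: 8: fault, frames {9,1,2,8}
pos 5: 2: hit
pos 6: 9: hit
pos 7: 8: hit
pos 8: 3: fault, evict 9, frames {1,2,8,3}
pos 9: 7: fault, evict 1, frames {2,8,3,7}
At position 9, page 1 is evicted.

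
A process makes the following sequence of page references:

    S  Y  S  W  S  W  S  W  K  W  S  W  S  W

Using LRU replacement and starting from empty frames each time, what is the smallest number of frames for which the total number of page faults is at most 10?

2

f=1: 14 faults
f=2: 5 faults
f=3: 4 faults
f=4: 4 faults
Smallest f with faults ≤ 10 is 2.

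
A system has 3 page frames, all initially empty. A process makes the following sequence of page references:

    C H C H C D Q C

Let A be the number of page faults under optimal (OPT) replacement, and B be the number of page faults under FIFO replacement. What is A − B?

Under OPT: F F . . . F F . → 4 faults.
Under FIFO: F F . . . F F F → 5 faults.
A − B = 4 − 5 = -1.

-1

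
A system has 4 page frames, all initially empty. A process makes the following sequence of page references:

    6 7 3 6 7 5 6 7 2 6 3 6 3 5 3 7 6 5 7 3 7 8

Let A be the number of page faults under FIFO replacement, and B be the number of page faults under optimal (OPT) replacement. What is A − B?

Under FIFO: F F F . . F . . F F . . . . . F . . . F . F → 9 faults.
Under OPT: F F F . . F . . F . . . . . . F . . . . . F → 7 faults.
A − B = 9 − 7 = 2.

2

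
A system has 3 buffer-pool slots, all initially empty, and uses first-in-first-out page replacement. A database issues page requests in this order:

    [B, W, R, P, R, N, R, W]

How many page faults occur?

B -> miss, frames (B)
W -> miss, frames (B W)
R -> miss, frames (B W R)
P -> miss, evict B, frames (W R P)
R -> hit
N -> miss, evict W, frames (R P N)
R -> hit
W -> miss, evict R, frames (P N W)
Page faults: 6.

6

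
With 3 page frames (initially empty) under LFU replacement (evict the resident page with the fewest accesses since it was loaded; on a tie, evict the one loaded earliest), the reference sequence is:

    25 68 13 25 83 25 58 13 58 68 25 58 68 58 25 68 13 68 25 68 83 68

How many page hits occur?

11

25: fault, frames (25)
68: fault, frames (25 68)
13: fault, frames (25 68 13)
25: hit
83: fault, evict 68, frames (25 13 83)
25: hit
58: fault, evict 13, frames (25 83 58)
13: fault, evict 83, frames (25 58 13)
58: hit
68: fault, evict 13, frames (25 58 68)
25: hit
58: hit
68: hit
58: hit
25: hit
68: hit
13: fault, evict 68, frames (25 58 13)
68: fault, evict 13, frames (25 58 68)
25: hit
68: hit
83: fault, evict 68, frames (25 58 83)
68: fault, evict 83, frames (25 58 68)
Hits: 11.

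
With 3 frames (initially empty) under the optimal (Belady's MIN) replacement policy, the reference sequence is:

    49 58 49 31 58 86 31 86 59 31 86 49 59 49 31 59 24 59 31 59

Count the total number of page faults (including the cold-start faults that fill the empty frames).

7

49 -> fault, frames {49}
58 -> fault, frames {49,58}
49 -> hit
31 -> fault, frames {49,58,31}
58 -> hit
86 -> fault, evict 58, frames {49,31,86}
31 -> hit
86 -> hit
59 -> fault, evict 49, frames {31,86,59}
31 -> hit
86 -> hit
49 -> fault, evict 86, frames {31,59,49}
59 -> hit
49 -> hit
31 -> hit
59 -> hit
24 -> fault, evict 49, frames {31,59,24}
59 -> hit
31 -> hit
59 -> hit
Page faults: 7.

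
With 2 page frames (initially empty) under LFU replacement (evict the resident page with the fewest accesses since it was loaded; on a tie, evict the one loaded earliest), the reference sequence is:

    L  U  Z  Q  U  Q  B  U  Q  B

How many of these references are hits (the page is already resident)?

2

L -> fault, frames {L}
U -> fault, frames {L,U}
Z -> fault, evict L, frames {U,Z}
Q -> fault, evict U, frames {Z,Q}
U -> fault, evict Z, frames {Q,U}
Q -> hit
B -> fault, evict U, frames {Q,B}
U -> fault, evict B, frames {Q,U}
Q -> hit
B -> fault, evict U, frames {Q,B}
Hits: 2.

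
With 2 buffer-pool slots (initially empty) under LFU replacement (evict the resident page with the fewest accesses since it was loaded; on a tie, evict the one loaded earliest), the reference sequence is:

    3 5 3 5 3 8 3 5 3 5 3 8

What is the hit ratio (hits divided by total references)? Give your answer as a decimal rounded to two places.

0.58

3 -> fault, frames (3)
5 -> fault, frames (3 5)
3 -> hit
5 -> hit
3 -> hit
8 -> fault, evict 5, frames (3 8)
3 -> hit
5 -> fault, evict 8, frames (3 5)
3 -> hit
5 -> hit
3 -> hit
8 -> fault, evict 5, frames (3 8)
Hits: 7 of 12 references → 7/12 = 0.5833.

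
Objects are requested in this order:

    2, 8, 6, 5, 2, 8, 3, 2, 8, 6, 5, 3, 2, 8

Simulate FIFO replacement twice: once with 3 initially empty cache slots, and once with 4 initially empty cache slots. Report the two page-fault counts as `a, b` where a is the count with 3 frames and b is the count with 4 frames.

3 frames: F F F F F F F . . F F . F F → 11 faults.
4 frames: F F F F . . F F F F F F F F → 12 faults.
12 > 11: adding a frame increased faults — Belady's anomaly.

11, 12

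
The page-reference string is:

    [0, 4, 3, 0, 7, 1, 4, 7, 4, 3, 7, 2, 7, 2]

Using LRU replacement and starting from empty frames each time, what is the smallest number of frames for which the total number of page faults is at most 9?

3

f=1: 14 faults
f=2: 11 faults
f=3: 8 faults
f=4: 8 faults
f=5: 6 faults
f=6: 6 faults
Smallest f with faults ≤ 9 is 3.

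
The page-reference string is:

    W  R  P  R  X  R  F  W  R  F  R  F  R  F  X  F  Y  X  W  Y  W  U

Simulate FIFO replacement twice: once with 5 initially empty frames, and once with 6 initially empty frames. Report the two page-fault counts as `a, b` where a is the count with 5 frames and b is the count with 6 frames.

5 frames: F F F . F . F . . . . . . . . . F . F . . F → 8 faults.
6 frames: F F F . F . F . . . . . . . . . F . . . . F → 7 faults.
7 < 8: adding a frame reduced faults, as is typical.

8, 7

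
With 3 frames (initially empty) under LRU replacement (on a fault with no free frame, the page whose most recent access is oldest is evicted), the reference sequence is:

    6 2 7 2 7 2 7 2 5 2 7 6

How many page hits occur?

7

6 -> miss, frames (6)
2 -> miss, frames (6 2)
7 -> miss, frames (6 2 7)
2 -> hit
7 -> hit
2 -> hit
7 -> hit
2 -> hit
5 -> miss, evict 6, frames (7 2 5)
2 -> hit
7 -> hit
6 -> miss, evict 5, frames (2 7 6)
Hits: 7.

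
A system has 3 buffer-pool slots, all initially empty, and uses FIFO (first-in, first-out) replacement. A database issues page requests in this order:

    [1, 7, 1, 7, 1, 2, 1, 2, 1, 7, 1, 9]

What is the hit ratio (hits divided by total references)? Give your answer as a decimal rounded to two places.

1 -> fault, frames {1}
7 -> fault, frames {1,7}
1 -> hit
7 -> hit
1 -> hit
2 -> fault, frames {1,7,2}
1 -> hit
2 -> hit
1 -> hit
7 -> hit
1 -> hit
9 -> fault, evict 1, frames {7,2,9}
Hits: 8 of 12 references → 8/12 = 0.6667.

0.67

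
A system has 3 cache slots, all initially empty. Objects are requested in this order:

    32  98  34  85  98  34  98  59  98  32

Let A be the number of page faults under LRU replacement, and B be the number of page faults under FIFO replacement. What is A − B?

-1

Under LRU: F F F F . . . F . F → 6 faults.
Under FIFO: F F F F . . . F F F → 7 faults.
A − B = 6 − 7 = -1.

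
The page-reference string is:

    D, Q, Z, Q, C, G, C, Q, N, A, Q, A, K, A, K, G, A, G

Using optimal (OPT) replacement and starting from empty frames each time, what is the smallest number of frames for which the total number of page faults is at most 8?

f=1: 18 faults
f=2: 10 faults
f=3: 8 faults
f=4: 8 faults
f=5: 8 faults
f=6: 8 faults
f=7: 8 faults
f=8: 8 faults
Smallest f with faults ≤ 8 is 3.

3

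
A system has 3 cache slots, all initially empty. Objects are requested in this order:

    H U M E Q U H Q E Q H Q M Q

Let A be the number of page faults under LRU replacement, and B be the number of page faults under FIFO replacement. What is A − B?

Under LRU: F F F F F F F . F . . . F . → 9 faults.
Under FIFO: F F F F F F F . F F . . F . → 10 faults.
A − B = 9 − 10 = -1.

-1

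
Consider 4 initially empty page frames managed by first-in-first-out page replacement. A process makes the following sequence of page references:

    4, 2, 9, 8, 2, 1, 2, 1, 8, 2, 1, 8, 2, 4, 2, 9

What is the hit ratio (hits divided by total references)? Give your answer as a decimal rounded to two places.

0.50

4 → miss, frames {4}
2 → miss, frames {4,2}
9 → miss, frames {4,2,9}
8 → miss, frames {4,2,9,8}
2 → hit
1 → miss, evict 4, frames {2,9,8,1}
2 → hit
1 → hit
8 → hit
2 → hit
1 → hit
8 → hit
2 → hit
4 → miss, evict 2, frames {9,8,1,4}
2 → miss, evict 9, frames {8,1,4,2}
9 → miss, evict 8, frames {1,4,2,9}
Hits: 8 of 16 references → 8/16 = 0.5000.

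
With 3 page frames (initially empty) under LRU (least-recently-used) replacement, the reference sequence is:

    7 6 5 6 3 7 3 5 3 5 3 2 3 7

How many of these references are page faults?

7 → fault, frames (7)
6 → fault, frames (7 6)
5 → fault, frames (7 6 5)
6 → hit
3 → fault, evict 7, frames (5 6 3)
7 → fault, evict 5, frames (6 3 7)
3 → hit
5 → fault, evict 6, frames (7 3 5)
3 → hit
5 → hit
3 → hit
2 → fault, evict 7, frames (5 3 2)
3 → hit
7 → fault, evict 5, frames (2 3 7)
Page faults: 8.

8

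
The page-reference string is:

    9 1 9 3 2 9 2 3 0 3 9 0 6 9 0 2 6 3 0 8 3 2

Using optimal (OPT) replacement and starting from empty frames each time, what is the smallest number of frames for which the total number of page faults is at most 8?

4

f=1: 22 faults
f=2: 14 faults
f=3: 9 faults
f=4: 8 faults
f=5: 7 faults
f=6: 7 faults
f=7: 7 faults
Smallest f with faults ≤ 8 is 4.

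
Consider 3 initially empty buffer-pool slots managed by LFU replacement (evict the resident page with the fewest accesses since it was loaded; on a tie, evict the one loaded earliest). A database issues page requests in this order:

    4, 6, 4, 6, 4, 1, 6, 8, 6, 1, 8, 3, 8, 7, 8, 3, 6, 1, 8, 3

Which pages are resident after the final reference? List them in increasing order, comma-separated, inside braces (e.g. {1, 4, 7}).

{3, 4, 6}

4: miss, frames (4)
6: miss, frames (4 6)
4: hit
6: hit
4: hit
1: miss, frames (4 6 1)
6: hit
8: miss, evict 1, frames (4 6 8)
6: hit
1: miss, evict 8, frames (4 6 1)
8: miss, evict 1, frames (4 6 8)
3: miss, evict 8, frames (4 6 3)
8: miss, evict 3, frames (4 6 8)
7: miss, evict 8, frames (4 6 7)
8: miss, evict 7, frames (4 6 8)
3: miss, evict 8, frames (4 6 3)
6: hit
1: miss, evict 3, frames (4 6 1)
8: miss, evict 1, frames (4 6 8)
3: miss, evict 8, frames (4 6 3)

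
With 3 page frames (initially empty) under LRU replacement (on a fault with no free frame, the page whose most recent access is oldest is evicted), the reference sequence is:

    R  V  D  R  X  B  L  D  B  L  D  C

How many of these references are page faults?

8

R → fault, frames {R}
V → fault, frames {R,V}
D → fault, frames {R,V,D}
R → hit
X → fault, evict V, frames {D,R,X}
B → fault, evict D, frames {R,X,B}
L → fault, evict R, frames {X,B,L}
D → fault, evict X, frames {B,L,D}
B → hit
L → hit
D → hit
C → fault, evict B, frames {L,D,C}
Page faults: 8.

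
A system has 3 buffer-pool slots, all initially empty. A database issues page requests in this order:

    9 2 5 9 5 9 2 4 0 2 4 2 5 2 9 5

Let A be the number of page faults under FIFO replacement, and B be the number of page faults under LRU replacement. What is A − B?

Under FIFO: F F F . . . . F F F . . F . F . → 8 faults.
Under LRU: F F F . . . . F F . . . F . F . → 7 faults.
A − B = 8 − 7 = 1.

1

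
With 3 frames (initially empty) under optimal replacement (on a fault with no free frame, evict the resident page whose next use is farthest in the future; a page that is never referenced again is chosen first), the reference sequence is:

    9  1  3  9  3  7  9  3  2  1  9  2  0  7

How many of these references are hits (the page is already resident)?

6

9: miss, frames (9)
1: miss, frames (9 1)
3: miss, frames (9 1 3)
9: hit
3: hit
7: miss, evict 1, frames (9 3 7)
9: hit
3: hit
2: miss, evict 3, frames (9 7 2)
1: miss, evict 7, frames (9 2 1)
9: hit
2: hit
0: miss, evict 1, frames (9 2 0)
7: miss, evict 0, frames (9 2 7)
Hits: 6.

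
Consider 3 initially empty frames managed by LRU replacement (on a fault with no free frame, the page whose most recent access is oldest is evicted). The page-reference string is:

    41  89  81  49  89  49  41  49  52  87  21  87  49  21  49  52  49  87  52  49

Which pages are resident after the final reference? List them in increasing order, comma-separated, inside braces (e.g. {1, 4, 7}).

41 → fault, frames {41}
89 → fault, frames {41,89}
81 → fault, frames {41,89,81}
49 → fault, evict 41, frames {89,81,49}
89 → hit
49 → hit
41 → fault, evict 81, frames {89,49,41}
49 → hit
52 → fault, evict 89, frames {41,49,52}
87 → fault, evict 41, frames {49,52,87}
21 → fault, evict 49, frames {52,87,21}
87 → hit
49 → fault, evict 52, frames {21,87,49}
21 → hit
49 → hit
52 → fault, evict 87, frames {21,49,52}
49 → hit
87 → fault, evict 21, frames {52,49,87}
52 → hit
49 → hit

{49, 52, 87}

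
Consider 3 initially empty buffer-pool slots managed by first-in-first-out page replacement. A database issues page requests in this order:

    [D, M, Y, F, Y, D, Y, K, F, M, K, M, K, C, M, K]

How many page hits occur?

8

D: miss, frames (D)
M: miss, frames (D M)
Y: miss, frames (D M Y)
F: miss, evict D, frames (M Y F)
Y: hit
D: miss, evict M, frames (Y F D)
Y: hit
K: miss, evict Y, frames (F D K)
F: hit
M: miss, evict F, frames (D K M)
K: hit
M: hit
K: hit
C: miss, evict D, frames (K M C)
M: hit
K: hit
Hits: 8.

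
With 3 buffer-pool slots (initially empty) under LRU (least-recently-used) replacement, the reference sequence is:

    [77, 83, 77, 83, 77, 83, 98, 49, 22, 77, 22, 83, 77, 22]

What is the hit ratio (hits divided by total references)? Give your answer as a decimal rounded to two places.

77 → miss, frames {77}
83 → miss, frames {77,83}
77 → hit
83 → hit
77 → hit
83 → hit
98 → miss, frames {77,83,98}
49 → miss, evict 77, frames {83,98,49}
22 → miss, evict 83, frames {98,49,22}
77 → miss, evict 98, frames {49,22,77}
22 → hit
83 → miss, evict 49, frames {77,22,83}
77 → hit
22 → hit
Hits: 7 of 14 references → 7/14 = 0.5000.

0.50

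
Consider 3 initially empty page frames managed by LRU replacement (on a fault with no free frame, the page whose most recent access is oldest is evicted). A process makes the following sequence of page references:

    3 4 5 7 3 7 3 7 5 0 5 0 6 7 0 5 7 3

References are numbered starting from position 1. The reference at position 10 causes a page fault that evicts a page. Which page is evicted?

3

pos 1: 3: fault, frames [3]
pos 2: 4: fault, frames [3, 4]
pos 3: 5: fault, frames [3, 4, 5]
pos 4: 7: fault, evict 3, frames [4, 5, 7]
pos 5: 3: fault, evict 4, frames [5, 7, 3]
pos 6: 7: hit
pos 7: 3: hit
pos 8: 7: hit
pos 9: 5: hit
pos 10: 0: fault, evict 3, frames [7, 5, 0]
At position 10, page 3 is evicted.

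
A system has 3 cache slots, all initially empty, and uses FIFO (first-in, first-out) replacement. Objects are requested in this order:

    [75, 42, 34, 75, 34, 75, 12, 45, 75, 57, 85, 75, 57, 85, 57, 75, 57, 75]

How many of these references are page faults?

75 → miss, frames (75)
42 → miss, frames (75 42)
34 → miss, frames (75 42 34)
75 → hit
34 → hit
75 → hit
12 → miss, evict 75, frames (42 34 12)
45 → miss, evict 42, frames (34 12 45)
75 → miss, evict 34, frames (12 45 75)
57 → miss, evict 12, frames (45 75 57)
85 → miss, evict 45, frames (75 57 85)
75 → hit
57 → hit
85 → hit
57 → hit
75 → hit
57 → hit
75 → hit
Page faults: 8.

8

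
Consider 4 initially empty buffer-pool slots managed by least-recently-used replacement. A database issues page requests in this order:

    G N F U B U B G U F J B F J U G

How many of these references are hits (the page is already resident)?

7

G -> fault, frames [G]
N -> fault, frames [G, N]
F -> fault, frames [G, N, F]
U -> fault, frames [G, N, F, U]
B -> fault, evict G, frames [N, F, U, B]
U -> hit
B -> hit
G -> fault, evict N, frames [F, U, B, G]
U -> hit
F -> hit
J -> fault, evict B, frames [G, U, F, J]
B -> fault, evict G, frames [U, F, J, B]
F -> hit
J -> hit
U -> hit
G -> fault, evict B, frames [F, J, U, G]
Hits: 7.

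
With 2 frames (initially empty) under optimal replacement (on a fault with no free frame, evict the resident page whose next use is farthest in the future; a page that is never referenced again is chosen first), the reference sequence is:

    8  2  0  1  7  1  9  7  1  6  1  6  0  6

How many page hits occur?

8 → fault, frames {8}
2 → fault, frames {8,2}
0 → fault, evict 2, frames {8,0}
1 → fault, evict 8, frames {0,1}
7 → fault, evict 0, frames {1,7}
1 → hit
9 → fault, evict 1, frames {7,9}
7 → hit
1 → fault, evict 9, frames {7,1}
6 → fault, evict 7, frames {1,6}
1 → hit
6 → hit
0 → fault, evict 1, frames {6,0}
6 → hit
Hits: 5.

5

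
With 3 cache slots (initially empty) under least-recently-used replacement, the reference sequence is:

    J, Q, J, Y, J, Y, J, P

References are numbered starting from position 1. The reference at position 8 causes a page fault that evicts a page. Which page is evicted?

pos 1: J → fault, frames (J)
pos 2: Q → fault, frames (J Q)
pos 3: J → hit
pos 4: Y → fault, frames (Q J Y)
pos 5: J → hit
pos 6: Y → hit
pos 7: J → hit
pos 8: P → fault, evict Q, frames (Y J P)
At position 8, page Q is evicted.

Q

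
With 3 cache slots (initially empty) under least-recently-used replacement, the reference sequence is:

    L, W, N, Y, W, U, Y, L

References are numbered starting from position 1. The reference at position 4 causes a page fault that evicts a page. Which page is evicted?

pos 1: L: fault, frames {L}
pos 2: W: fault, frames {L,W}
pos 3: N: fault, frames {L,W,N}
pos 4: Y: fault, evict L, frames {W,N,Y}
At position 4, page L is evicted.

L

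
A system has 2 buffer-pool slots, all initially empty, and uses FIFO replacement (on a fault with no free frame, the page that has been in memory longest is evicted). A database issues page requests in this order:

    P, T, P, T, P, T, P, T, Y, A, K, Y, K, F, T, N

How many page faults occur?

9

P → miss, frames [P]
T → miss, frames [P, T]
P → hit
T → hit
P → hit
T → hit
P → hit
T → hit
Y → miss, evict P, frames [T, Y]
A → miss, evict T, frames [Y, A]
K → miss, evict Y, frames [A, K]
Y → miss, evict A, frames [K, Y]
K → hit
F → miss, evict K, frames [Y, F]
T → miss, evict Y, frames [F, T]
N → miss, evict F, frames [T, N]
Page faults: 9.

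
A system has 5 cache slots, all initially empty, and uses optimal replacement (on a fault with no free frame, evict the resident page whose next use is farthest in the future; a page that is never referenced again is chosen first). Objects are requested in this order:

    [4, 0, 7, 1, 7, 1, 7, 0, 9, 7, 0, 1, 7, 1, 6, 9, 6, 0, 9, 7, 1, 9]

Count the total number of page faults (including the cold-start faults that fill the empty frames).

4 → miss, frames {4}
0 → miss, frames {4,0}
7 → miss, frames {4,0,7}
1 → miss, frames {4,0,7,1}
7 → hit
1 → hit
7 → hit
0 → hit
9 → miss, frames {4,0,7,1,9}
7 → hit
0 → hit
1 → hit
7 → hit
1 → hit
6 → miss, evict 4, frames {0,7,1,9,6}
9 → hit
6 → hit
0 → hit
9 → hit
7 → hit
1 → hit
9 → hit
Page faults: 6.

6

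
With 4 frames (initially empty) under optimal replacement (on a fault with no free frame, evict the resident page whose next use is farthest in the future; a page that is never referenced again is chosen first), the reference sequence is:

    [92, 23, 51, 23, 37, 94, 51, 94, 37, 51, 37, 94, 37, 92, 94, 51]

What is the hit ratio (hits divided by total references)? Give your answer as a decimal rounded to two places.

92: miss, frames (92)
23: miss, frames (92 23)
51: miss, frames (92 23 51)
23: hit
37: miss, frames (92 23 51 37)
94: miss, evict 23, frames (92 51 37 94)
51: hit
94: hit
37: hit
51: hit
37: hit
94: hit
37: hit
92: hit
94: hit
51: hit
Hits: 11 of 16 references → 11/16 = 0.6875.

0.69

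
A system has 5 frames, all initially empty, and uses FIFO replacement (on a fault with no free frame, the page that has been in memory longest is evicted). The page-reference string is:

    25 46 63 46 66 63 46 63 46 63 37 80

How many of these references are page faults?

25 -> fault, frames {25}
46 -> fault, frames {25,46}
63 -> fault, frames {25,46,63}
46 -> hit
66 -> fault, frames {25,46,63,66}
63 -> hit
46 -> hit
63 -> hit
46 -> hit
63 -> hit
37 -> fault, frames {25,46,63,66,37}
80 -> fault, evict 25, frames {46,63,66,37,80}
Page faults: 6.

6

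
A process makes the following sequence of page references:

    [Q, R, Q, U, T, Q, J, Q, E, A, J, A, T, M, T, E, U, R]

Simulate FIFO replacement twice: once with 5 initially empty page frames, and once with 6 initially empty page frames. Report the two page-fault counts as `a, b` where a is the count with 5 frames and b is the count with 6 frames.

10, 9

5 frames: F F . F F . F . F F . . . F . . F F → 10 faults.
6 frames: F F . F F . F . F F . . . F . . . F → 9 faults.
9 < 10: adding a frame reduced faults, as is typical.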